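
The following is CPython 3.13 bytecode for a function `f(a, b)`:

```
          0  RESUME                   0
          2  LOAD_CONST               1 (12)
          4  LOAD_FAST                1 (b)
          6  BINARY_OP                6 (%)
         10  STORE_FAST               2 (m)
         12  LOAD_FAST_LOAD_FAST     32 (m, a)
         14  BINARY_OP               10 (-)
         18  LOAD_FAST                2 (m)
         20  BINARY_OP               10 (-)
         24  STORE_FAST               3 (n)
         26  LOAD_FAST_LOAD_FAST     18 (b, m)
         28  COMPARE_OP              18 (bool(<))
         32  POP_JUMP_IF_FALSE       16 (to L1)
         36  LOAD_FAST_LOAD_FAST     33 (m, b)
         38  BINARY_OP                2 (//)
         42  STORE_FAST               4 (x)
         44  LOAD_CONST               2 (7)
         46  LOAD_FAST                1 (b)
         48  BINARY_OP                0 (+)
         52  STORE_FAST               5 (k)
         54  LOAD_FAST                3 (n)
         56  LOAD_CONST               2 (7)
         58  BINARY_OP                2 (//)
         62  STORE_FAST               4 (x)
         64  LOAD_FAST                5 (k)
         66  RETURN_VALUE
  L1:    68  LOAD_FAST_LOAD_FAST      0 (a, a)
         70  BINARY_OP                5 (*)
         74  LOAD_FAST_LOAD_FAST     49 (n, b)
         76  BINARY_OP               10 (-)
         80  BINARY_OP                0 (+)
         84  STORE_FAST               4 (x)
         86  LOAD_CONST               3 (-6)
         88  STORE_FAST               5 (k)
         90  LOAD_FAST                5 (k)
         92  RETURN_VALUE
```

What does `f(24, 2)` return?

LOAD_CONST → push 12. Stack: [12]
LOAD_FAST b → push 2. Stack: [12, 2]
BINARY_OP % → 12 % 2 = 0. Stack: [0]
STORE_FAST m → m=0. Stack: []
LOAD_FAST_LOAD_FAST m,a → push 0,24. Stack: [0, 24]
BINARY_OP - → 0 - 24 = -24. Stack: [-24]
LOAD_FAST m → push 0. Stack: [-24, 0]
BINARY_OP - → -24 - 0 = -24. Stack: [-24]
STORE_FAST n → n=-24. Stack: []
LOAD_FAST_LOAD_FAST b,m → push 2,0. Stack: [2, 0]
COMPARE_OP bool(<) → 2 vs 0 = False. Stack: [False]
POP_JUMP_IF_FALSE → pop False; jump. Stack: []
LOAD_FAST_LOAD_FAST a,a → push 24,24. Stack: [24, 24]
BINARY_OP * → 24 * 24 = 576. Stack: [576]
LOAD_FAST_LOAD_FAST n,b → push -24,2. Stack: [576, -24, 2]
BINARY_OP - → -24 - 2 = -26. Stack: [576, -26]
BINARY_OP + → 576 + -26 = 550. Stack: [550]
STORE_FAST x → x=550. Stack: []
LOAD_CONST → push -6. Stack: [-6]
STORE_FAST k → k=-6. Stack: []
LOAD_FAST k → push -6. Stack: [-6]
RETURN_VALUE → return -6.

-6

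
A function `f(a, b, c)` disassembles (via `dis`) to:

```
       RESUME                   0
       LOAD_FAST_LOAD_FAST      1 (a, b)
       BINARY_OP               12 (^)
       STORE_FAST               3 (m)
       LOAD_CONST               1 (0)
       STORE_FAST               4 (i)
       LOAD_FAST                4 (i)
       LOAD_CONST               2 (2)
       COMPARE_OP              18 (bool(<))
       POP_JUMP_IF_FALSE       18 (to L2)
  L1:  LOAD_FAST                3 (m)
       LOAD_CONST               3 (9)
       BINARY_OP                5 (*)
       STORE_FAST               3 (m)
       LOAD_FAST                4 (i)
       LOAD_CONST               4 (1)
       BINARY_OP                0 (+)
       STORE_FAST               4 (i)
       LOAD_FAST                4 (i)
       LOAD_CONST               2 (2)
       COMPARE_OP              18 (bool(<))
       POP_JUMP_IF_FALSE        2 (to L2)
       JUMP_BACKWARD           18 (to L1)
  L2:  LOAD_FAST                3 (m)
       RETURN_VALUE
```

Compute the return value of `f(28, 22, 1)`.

810

LOAD_FAST_LOAD_FAST a,b → push 28,22. Stack: [28, 22]
BINARY_OP ^ → 28 ^ 22 = 10. Stack: [10]
STORE_FAST m → m=10. Stack: []
LOAD_CONST → push 0. Stack: [0]
STORE_FAST i → i=0. Stack: []
LOAD_FAST i → push 0. Stack: [0]
LOAD_CONST → push 2. Stack: [0, 2]
COMPARE_OP bool(<) → 0 vs 2 = True. Stack: [True]
POP_JUMP_IF_FALSE → pop True; no jump. Stack: []
LOAD_FAST m → push 10. Stack: [10]
LOAD_CONST → push 9. Stack: [10, 9]
BINARY_OP * → 10 * 9 = 90. Stack: [90]
STORE_FAST m → m=90. Stack: []
LOAD_FAST i → push 0. Stack: [0]
LOAD_CONST → push 1. Stack: [0, 1]
BINARY_OP + → 0 + 1 = 1. Stack: [1]
STORE_FAST i → i=1. Stack: []
LOAD_FAST i → push 1. Stack: [1]
LOAD_CONST → push 2. Stack: [1, 2]
COMPARE_OP bool(<) → 1 vs 2 = True. Stack: [True]
POP_JUMP_IF_FALSE → pop True; no jump. Stack: []
LOAD_FAST m → push 90. Stack: [90]
LOAD_CONST → push 9. Stack: [90, 9]
BINARY_OP * → 90 * 9 = 810. Stack: [810]
STORE_FAST m → m=810. Stack: []
LOAD_FAST i → push 1. Stack: [1]
LOAD_CONST → push 1. Stack: [1, 1]
BINARY_OP + → 1 + 1 = 2. Stack: [2]
STORE_FAST i → i=2. Stack: []
LOAD_FAST i → push 2. Stack: [2]
LOAD_CONST → push 2. Stack: [2, 2]
COMPARE_OP bool(<) → 2 vs 2 = False. Stack: [False]
POP_JUMP_IF_FALSE → pop False; jump. Stack: []
LOAD_FAST m → push 810. Stack: [810]
RETURN_VALUE → return 810.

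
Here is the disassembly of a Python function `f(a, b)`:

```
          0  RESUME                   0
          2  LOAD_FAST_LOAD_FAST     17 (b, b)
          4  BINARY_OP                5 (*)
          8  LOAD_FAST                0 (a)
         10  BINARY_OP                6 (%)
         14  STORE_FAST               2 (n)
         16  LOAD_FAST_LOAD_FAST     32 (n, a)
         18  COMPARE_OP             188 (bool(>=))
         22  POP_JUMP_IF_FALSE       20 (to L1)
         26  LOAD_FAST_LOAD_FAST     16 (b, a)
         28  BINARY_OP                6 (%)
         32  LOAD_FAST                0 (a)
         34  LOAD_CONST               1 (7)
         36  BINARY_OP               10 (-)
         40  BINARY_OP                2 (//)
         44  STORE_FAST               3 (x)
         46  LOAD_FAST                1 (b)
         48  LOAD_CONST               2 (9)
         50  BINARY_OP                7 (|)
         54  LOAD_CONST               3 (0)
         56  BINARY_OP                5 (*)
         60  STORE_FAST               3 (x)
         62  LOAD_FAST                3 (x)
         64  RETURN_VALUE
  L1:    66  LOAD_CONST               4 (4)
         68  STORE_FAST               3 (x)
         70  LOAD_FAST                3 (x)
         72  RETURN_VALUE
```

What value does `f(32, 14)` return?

4

LOAD_FAST_LOAD_FAST b,b → push 14,14. Stack: [14, 14]
BINARY_OP * → 14 * 14 = 196. Stack: [196]
LOAD_FAST a → push 32. Stack: [196, 32]
BINARY_OP % → 196 % 32 = 4. Stack: [4]
STORE_FAST n → n=4. Stack: []
LOAD_FAST_LOAD_FAST n,a → push 4,32. Stack: [4, 32]
COMPARE_OP bool(>=) → 4 vs 32 = False. Stack: [False]
POP_JUMP_IF_FALSE → pop False; jump. Stack: []
LOAD_CONST → push 4. Stack: [4]
STORE_FAST x → x=4. Stack: []
LOAD_FAST x → push 4. Stack: [4]
RETURN_VALUE → return 4.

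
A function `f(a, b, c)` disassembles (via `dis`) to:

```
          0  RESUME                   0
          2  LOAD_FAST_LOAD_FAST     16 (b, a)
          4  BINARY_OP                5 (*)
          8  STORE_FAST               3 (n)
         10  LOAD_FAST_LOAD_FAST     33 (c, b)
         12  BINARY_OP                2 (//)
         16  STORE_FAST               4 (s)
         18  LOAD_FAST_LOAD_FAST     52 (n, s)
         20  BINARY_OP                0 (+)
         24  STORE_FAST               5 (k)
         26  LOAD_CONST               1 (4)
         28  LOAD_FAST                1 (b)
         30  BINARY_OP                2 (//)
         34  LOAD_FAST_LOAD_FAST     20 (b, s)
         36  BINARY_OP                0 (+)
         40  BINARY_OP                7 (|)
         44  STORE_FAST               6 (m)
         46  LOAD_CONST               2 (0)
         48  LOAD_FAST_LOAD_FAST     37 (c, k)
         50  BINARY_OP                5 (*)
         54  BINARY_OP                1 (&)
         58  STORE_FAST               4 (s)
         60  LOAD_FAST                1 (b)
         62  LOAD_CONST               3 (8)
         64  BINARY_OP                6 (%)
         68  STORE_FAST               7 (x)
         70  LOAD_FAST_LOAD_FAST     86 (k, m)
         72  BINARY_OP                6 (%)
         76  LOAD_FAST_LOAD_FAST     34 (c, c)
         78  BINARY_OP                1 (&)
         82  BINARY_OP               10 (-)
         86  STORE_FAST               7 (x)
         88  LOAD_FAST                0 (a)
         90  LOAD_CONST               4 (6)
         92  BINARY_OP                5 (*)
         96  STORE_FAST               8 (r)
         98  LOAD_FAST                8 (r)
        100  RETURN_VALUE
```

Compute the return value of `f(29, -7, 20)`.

174

LOAD_FAST_LOAD_FAST b,a → push -7,29. Stack: [-7, 29]
BINARY_OP * → -7 * 29 = -203. Stack: [-203]
STORE_FAST n → n=-203. Stack: []
LOAD_FAST_LOAD_FAST c,b → push 20,-7. Stack: [20, -7]
BINARY_OP // → 20 // -7 = -3. Stack: [-3]
STORE_FAST s → s=-3. Stack: []
LOAD_FAST_LOAD_FAST n,s → push -203,-3. Stack: [-203, -3]
BINARY_OP + → -203 + -3 = -206. Stack: [-206]
STORE_FAST k → k=-206. Stack: []
LOAD_CONST → push 4. Stack: [4]
LOAD_FAST b → push -7. Stack: [4, -7]
BINARY_OP // → 4 // -7 = -1. Stack: [-1]
LOAD_FAST_LOAD_FAST b,s → push -7,-3. Stack: [-1, -7, -3]
BINARY_OP + → -7 + -3 = -10. Stack: [-1, -10]
BINARY_OP | → -1 | -10 = -1. Stack: [-1]
STORE_FAST m → m=-1. Stack: []
LOAD_CONST → push 0. Stack: [0]
LOAD_FAST_LOAD_FAST c,k → push 20,-206. Stack: [0, 20, -206]
BINARY_OP * → 20 * -206 = -4120. Stack: [0, -4120]
BINARY_OP & → 0 & -4120 = 0. Stack: [0]
STORE_FAST s → s=0. Stack: []
LOAD_FAST b → push -7. Stack: [-7]
LOAD_CONST → push 8. Stack: [-7, 8]
BINARY_OP % → -7 % 8 = 1. Stack: [1]
STORE_FAST x → x=1. Stack: []
LOAD_FAST_LOAD_FAST k,m → push -206,-1. Stack: [-206, -1]
BINARY_OP % → -206 % -1 = 0. Stack: [0]
LOAD_FAST_LOAD_FAST c,c → push 20,20. Stack: [0, 20, 20]
BINARY_OP & → 20 & 20 = 20. Stack: [0, 20]
BINARY_OP - → 0 - 20 = -20. Stack: [-20]
STORE_FAST x → x=-20. Stack: []
LOAD_FAST a → push 29. Stack: [29]
LOAD_CONST → push 6. Stack: [29, 6]
BINARY_OP * → 29 * 6 = 174. Stack: [174]
STORE_FAST r → r=174. Stack: []
LOAD_FAST r → push 174. Stack: [174]
RETURN_VALUE → return 174.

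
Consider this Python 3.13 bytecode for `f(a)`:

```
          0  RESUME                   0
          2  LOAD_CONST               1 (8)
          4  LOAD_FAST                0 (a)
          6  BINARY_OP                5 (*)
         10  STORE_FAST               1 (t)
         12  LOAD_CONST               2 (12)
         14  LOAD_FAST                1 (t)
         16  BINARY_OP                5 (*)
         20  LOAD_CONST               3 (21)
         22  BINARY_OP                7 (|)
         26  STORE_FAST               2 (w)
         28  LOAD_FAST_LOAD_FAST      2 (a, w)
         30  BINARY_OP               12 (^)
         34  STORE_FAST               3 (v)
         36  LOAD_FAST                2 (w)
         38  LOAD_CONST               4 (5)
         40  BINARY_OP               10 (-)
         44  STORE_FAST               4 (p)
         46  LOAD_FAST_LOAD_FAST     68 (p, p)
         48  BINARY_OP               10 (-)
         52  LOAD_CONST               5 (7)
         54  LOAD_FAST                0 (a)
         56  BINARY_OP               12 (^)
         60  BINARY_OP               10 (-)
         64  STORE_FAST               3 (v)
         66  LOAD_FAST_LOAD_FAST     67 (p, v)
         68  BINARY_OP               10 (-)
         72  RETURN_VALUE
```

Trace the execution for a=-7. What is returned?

LOAD_CONST → push 8. Stack: [8]
LOAD_FAST a → push -7. Stack: [8, -7]
BINARY_OP * → 8 * -7 = -56. Stack: [-56]
STORE_FAST t → t=-56. Stack: []
LOAD_CONST → push 12. Stack: [12]
LOAD_FAST t → push -56. Stack: [12, -56]
BINARY_OP * → 12 * -56 = -672. Stack: [-672]
LOAD_CONST → push 21. Stack: [-672, 21]
BINARY_OP | → -672 | 21 = -651. Stack: [-651]
STORE_FAST w → w=-651. Stack: []
LOAD_FAST_LOAD_FAST a,w → push -7,-651. Stack: [-7, -651]
BINARY_OP ^ → -7 ^ -651 = 652. Stack: [652]
STORE_FAST v → v=652. Stack: []
LOAD_FAST w → push -651. Stack: [-651]
LOAD_CONST → push 5. Stack: [-651, 5]
BINARY_OP - → -651 - 5 = -656. Stack: [-656]
STORE_FAST p → p=-656. Stack: []
LOAD_FAST_LOAD_FAST p,p → push -656,-656. Stack: [-656, -656]
BINARY_OP - → -656 - -656 = 0. Stack: [0]
LOAD_CONST → push 7. Stack: [0, 7]
LOAD_FAST a → push -7. Stack: [0, 7, -7]
BINARY_OP ^ → 7 ^ -7 = -2. Stack: [0, -2]
BINARY_OP - → 0 - -2 = 2. Stack: [2]
STORE_FAST v → v=2. Stack: []
LOAD_FAST_LOAD_FAST p,v → push -656,2. Stack: [-656, 2]
BINARY_OP - → -656 - 2 = -658. Stack: [-658]
RETURN_VALUE → return -658.

-658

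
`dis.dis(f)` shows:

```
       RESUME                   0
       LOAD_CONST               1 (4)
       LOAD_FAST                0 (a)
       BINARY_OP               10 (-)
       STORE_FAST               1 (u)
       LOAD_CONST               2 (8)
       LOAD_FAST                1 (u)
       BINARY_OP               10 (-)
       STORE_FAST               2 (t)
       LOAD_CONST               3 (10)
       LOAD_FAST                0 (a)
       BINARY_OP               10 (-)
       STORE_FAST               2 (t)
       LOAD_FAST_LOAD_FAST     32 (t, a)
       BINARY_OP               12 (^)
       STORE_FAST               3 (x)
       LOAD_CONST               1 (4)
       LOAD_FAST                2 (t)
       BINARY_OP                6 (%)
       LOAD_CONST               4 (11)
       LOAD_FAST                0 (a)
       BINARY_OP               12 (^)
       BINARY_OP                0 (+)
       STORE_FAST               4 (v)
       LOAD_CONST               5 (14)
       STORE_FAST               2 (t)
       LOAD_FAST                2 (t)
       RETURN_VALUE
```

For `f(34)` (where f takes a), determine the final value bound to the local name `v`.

21

LOAD_CONST → push 4. Stack: [4]
LOAD_FAST a → push 34. Stack: [4, 34]
BINARY_OP - → 4 - 34 = -30. Stack: [-30]
STORE_FAST u → u=-30. Stack: []
LOAD_CONST → push 8. Stack: [8]
LOAD_FAST u → push -30. Stack: [8, -30]
BINARY_OP - → 8 - -30 = 38. Stack: [38]
STORE_FAST t → t=38. Stack: []
LOAD_CONST → push 10. Stack: [10]
LOAD_FAST a → push 34. Stack: [10, 34]
BINARY_OP - → 10 - 34 = -24. Stack: [-24]
STORE_FAST t → t=-24. Stack: []
LOAD_FAST_LOAD_FAST t,a → push -24,34. Stack: [-24, 34]
BINARY_OP ^ → -24 ^ 34 = -54. Stack: [-54]
STORE_FAST x → x=-54. Stack: []
LOAD_CONST → push 4. Stack: [4]
LOAD_FAST t → push -24. Stack: [4, -24]
BINARY_OP % → 4 % -24 = -20. Stack: [-20]
LOAD_CONST → push 11. Stack: [-20, 11]
LOAD_FAST a → push 34. Stack: [-20, 11, 34]
BINARY_OP ^ → 11 ^ 34 = 41. Stack: [-20, 41]
BINARY_OP + → -20 + 41 = 21. Stack: [21]
STORE_FAST v → v=21. Stack: []
LOAD_CONST → push 14. Stack: [14]
STORE_FAST t → t=14. Stack: []
LOAD_FAST t → push 14. Stack: [14]
RETURN_VALUE → return 14.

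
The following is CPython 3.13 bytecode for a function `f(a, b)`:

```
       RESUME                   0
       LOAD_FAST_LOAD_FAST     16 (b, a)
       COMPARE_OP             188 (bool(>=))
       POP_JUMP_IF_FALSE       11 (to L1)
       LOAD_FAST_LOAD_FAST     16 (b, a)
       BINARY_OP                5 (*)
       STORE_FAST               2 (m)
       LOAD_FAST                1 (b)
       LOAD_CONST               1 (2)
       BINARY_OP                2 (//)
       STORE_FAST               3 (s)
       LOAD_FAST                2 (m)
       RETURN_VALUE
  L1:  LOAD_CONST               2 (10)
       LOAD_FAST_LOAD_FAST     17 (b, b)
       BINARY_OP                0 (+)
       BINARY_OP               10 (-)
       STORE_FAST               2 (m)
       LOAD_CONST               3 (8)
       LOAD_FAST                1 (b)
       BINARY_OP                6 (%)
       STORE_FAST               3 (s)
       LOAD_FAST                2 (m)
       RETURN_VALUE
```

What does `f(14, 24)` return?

336

LOAD_FAST_LOAD_FAST b,a → push 24,14. Stack: [24, 14]
COMPARE_OP bool(>=) → 24 vs 14 = True. Stack: [True]
POP_JUMP_IF_FALSE → pop True; no jump. Stack: []
LOAD_FAST_LOAD_FAST b,a → push 24,14. Stack: [24, 14]
BINARY_OP * → 24 * 14 = 336. Stack: [336]
STORE_FAST m → m=336. Stack: []
LOAD_FAST b → push 24. Stack: [24]
LOAD_CONST → push 2. Stack: [24, 2]
BINARY_OP // → 24 // 2 = 12. Stack: [12]
STORE_FAST s → s=12. Stack: []
LOAD_FAST m → push 336. Stack: [336]
RETURN_VALUE → return 336.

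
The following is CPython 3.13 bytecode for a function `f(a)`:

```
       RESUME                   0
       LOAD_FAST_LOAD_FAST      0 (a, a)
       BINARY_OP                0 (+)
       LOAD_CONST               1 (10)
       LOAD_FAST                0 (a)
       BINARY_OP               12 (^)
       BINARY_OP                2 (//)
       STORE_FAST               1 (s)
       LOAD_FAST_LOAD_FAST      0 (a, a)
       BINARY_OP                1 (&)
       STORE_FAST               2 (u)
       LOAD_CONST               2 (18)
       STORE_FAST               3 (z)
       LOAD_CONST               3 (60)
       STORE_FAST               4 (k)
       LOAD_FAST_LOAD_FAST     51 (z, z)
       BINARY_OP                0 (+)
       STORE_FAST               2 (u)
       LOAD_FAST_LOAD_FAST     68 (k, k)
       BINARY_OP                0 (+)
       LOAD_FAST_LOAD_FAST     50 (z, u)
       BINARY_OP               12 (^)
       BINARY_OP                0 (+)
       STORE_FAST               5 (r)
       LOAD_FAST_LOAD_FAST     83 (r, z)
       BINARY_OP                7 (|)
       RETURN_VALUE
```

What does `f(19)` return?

190

LOAD_FAST_LOAD_FAST a,a → push 19,19. Stack: [19, 19]
BINARY_OP + → 19 + 19 = 38. Stack: [38]
LOAD_CONST → push 10. Stack: [38, 10]
LOAD_FAST a → push 19. Stack: [38, 10, 19]
BINARY_OP ^ → 10 ^ 19 = 25. Stack: [38, 25]
BINARY_OP // → 38 // 25 = 1. Stack: [1]
STORE_FAST s → s=1. Stack: []
LOAD_FAST_LOAD_FAST a,a → push 19,19. Stack: [19, 19]
BINARY_OP & → 19 & 19 = 19. Stack: [19]
STORE_FAST u → u=19. Stack: []
LOAD_CONST → push 18. Stack: [18]
STORE_FAST z → z=18. Stack: []
LOAD_CONST → push 60. Stack: [60]
STORE_FAST k → k=60. Stack: []
LOAD_FAST_LOAD_FAST z,z → push 18,18. Stack: [18, 18]
BINARY_OP + → 18 + 18 = 36. Stack: [36]
STORE_FAST u → u=36. Stack: []
LOAD_FAST_LOAD_FAST k,k → push 60,60. Stack: [60, 60]
BINARY_OP + → 60 + 60 = 120. Stack: [120]
LOAD_FAST_LOAD_FAST z,u → push 18,36. Stack: [120, 18, 36]
BINARY_OP ^ → 18 ^ 36 = 54. Stack: [120, 54]
BINARY_OP + → 120 + 54 = 174. Stack: [174]
STORE_FAST r → r=174. Stack: []
LOAD_FAST_LOAD_FAST r,z → push 174,18. Stack: [174, 18]
BINARY_OP | → 174 | 18 = 190. Stack: [190]
RETURN_VALUE → return 190.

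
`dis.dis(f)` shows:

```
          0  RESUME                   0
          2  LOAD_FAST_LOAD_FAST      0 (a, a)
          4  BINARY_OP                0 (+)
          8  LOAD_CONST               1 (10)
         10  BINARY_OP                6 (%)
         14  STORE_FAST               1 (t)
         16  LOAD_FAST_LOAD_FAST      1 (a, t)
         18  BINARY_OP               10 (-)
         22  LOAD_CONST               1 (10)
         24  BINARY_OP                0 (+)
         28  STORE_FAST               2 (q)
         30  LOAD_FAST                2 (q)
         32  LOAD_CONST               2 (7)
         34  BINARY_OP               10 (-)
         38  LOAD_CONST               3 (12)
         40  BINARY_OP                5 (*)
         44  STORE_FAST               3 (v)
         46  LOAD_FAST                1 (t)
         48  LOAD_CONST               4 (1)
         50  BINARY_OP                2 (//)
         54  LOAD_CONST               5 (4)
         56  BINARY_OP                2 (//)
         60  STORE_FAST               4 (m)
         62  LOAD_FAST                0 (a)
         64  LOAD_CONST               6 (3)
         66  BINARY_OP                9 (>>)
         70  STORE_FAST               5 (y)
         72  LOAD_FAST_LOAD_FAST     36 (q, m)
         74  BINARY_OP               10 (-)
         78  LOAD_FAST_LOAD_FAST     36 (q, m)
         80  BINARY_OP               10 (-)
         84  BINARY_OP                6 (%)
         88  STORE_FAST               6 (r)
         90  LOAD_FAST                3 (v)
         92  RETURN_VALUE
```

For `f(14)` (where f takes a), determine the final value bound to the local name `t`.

LOAD_FAST_LOAD_FAST a,a → push 14,14. Stack: [14, 14]
BINARY_OP + → 14 + 14 = 28. Stack: [28]
LOAD_CONST → push 10. Stack: [28, 10]
BINARY_OP % → 28 % 10 = 8. Stack: [8]
STORE_FAST t → t=8. Stack: []
LOAD_FAST_LOAD_FAST a,t → push 14,8. Stack: [14, 8]
BINARY_OP - → 14 - 8 = 6. Stack: [6]
LOAD_CONST → push 10. Stack: [6, 10]
BINARY_OP + → 6 + 10 = 16. Stack: [16]
STORE_FAST q → q=16. Stack: []
LOAD_FAST q → push 16. Stack: [16]
LOAD_CONST → push 7. Stack: [16, 7]
BINARY_OP - → 16 - 7 = 9. Stack: [9]
LOAD_CONST → push 12. Stack: [9, 12]
BINARY_OP * → 9 * 12 = 108. Stack: [108]
STORE_FAST v → v=108. Stack: []
LOAD_FAST t → push 8. Stack: [8]
LOAD_CONST → push 1. Stack: [8, 1]
BINARY_OP // → 8 // 1 = 8. Stack: [8]
LOAD_CONST → push 4. Stack: [8, 4]
BINARY_OP // → 8 // 4 = 2. Stack: [2]
STORE_FAST m → m=2. Stack: []
LOAD_FAST a → push 14. Stack: [14]
LOAD_CONST → push 3. Stack: [14, 3]
BINARY_OP >> → 14 >> 3 = 1. Stack: [1]
STORE_FAST y → y=1. Stack: []
LOAD_FAST_LOAD_FAST q,m → push 16,2. Stack: [16, 2]
BINARY_OP - → 16 - 2 = 14. Stack: [14]
LOAD_FAST_LOAD_FAST q,m → push 16,2. Stack: [14, 16, 2]
BINARY_OP - → 16 - 2 = 14. Stack: [14, 14]
BINARY_OP % → 14 % 14 = 0. Stack: [0]
STORE_FAST r → r=0. Stack: []
LOAD_FAST v → push 108. Stack: [108]
RETURN_VALUE → return 108.

8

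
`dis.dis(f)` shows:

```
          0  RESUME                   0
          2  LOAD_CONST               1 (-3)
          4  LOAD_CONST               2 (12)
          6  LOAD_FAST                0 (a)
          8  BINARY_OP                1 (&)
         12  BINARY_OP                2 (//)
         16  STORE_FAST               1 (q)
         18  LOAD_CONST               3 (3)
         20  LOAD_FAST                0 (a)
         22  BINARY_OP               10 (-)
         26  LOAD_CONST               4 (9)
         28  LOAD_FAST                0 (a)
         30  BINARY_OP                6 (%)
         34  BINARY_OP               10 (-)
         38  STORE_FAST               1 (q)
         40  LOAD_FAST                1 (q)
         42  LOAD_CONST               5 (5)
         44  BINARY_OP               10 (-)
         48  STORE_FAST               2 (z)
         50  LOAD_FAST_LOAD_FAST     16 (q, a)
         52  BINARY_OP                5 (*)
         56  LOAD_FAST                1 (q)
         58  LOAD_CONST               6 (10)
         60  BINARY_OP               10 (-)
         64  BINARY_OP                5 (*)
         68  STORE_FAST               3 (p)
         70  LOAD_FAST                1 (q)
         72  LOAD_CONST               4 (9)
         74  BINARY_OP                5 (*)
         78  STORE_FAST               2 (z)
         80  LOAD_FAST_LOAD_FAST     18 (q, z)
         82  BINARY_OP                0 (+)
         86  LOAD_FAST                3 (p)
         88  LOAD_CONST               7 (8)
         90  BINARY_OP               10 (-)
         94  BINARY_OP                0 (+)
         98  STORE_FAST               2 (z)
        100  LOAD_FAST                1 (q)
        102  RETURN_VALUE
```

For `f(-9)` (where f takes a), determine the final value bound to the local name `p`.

-216

LOAD_CONST → push -3. Stack: [-3]
LOAD_CONST → push 12. Stack: [-3, 12]
LOAD_FAST a → push -9. Stack: [-3, 12, -9]
BINARY_OP & → 12 & -9 = 4. Stack: [-3, 4]
BINARY_OP // → -3 // 4 = -1. Stack: [-1]
STORE_FAST q → q=-1. Stack: []
LOAD_CONST → push 3. Stack: [3]
LOAD_FAST a → push -9. Stack: [3, -9]
BINARY_OP - → 3 - -9 = 12. Stack: [12]
LOAD_CONST → push 9. Stack: [12, 9]
LOAD_FAST a → push -9. Stack: [12, 9, -9]
BINARY_OP % → 9 % -9 = 0. Stack: [12, 0]
BINARY_OP - → 12 - 0 = 12. Stack: [12]
STORE_FAST q → q=12. Stack: []
LOAD_FAST q → push 12. Stack: [12]
LOAD_CONST → push 5. Stack: [12, 5]
BINARY_OP - → 12 - 5 = 7. Stack: [7]
STORE_FAST z → z=7. Stack: []
LOAD_FAST_LOAD_FAST q,a → push 12,-9. Stack: [12, -9]
BINARY_OP * → 12 * -9 = -108. Stack: [-108]
LOAD_FAST q → push 12. Stack: [-108, 12]
LOAD_CONST → push 10. Stack: [-108, 12, 10]
BINARY_OP - → 12 - 10 = 2. Stack: [-108, 2]
BINARY_OP * → -108 * 2 = -216. Stack: [-216]
STORE_FAST p → p=-216. Stack: []
LOAD_FAST q → push 12. Stack: [12]
LOAD_CONST → push 9. Stack: [12, 9]
BINARY_OP * → 12 * 9 = 108. Stack: [108]
STORE_FAST z → z=108. Stack: []
LOAD_FAST_LOAD_FAST q,z → push 12,108. Stack: [12, 108]
BINARY_OP + → 12 + 108 = 120. Stack: [120]
LOAD_FAST p → push -216. Stack: [120, -216]
LOAD_CONST → push 8. Stack: [120, -216, 8]
BINARY_OP - → -216 - 8 = -224. Stack: [120, -224]
BINARY_OP + → 120 + -224 = -104. Stack: [-104]
STORE_FAST z → z=-104. Stack: []
LOAD_FAST q → push 12. Stack: [12]
RETURN_VALUE → return 12.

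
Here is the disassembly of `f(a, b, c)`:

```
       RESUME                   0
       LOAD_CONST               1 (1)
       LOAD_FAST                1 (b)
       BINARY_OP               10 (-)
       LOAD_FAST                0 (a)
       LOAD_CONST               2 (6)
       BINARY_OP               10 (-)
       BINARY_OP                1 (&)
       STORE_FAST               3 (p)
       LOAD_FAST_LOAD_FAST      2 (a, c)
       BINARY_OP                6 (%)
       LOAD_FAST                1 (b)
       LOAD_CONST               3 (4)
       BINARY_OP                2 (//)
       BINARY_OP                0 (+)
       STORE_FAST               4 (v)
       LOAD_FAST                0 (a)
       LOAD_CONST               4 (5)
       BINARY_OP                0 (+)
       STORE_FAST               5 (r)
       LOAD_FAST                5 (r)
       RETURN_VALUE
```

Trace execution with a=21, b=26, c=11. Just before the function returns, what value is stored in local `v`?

16

LOAD_CONST → push 1. Stack: [1]
LOAD_FAST b → push 26. Stack: [1, 26]
BINARY_OP - → 1 - 26 = -25. Stack: [-25]
LOAD_FAST a → push 21. Stack: [-25, 21]
LOAD_CONST → push 6. Stack: [-25, 21, 6]
BINARY_OP - → 21 - 6 = 15. Stack: [-25, 15]
BINARY_OP & → -25 & 15 = 7. Stack: [7]
STORE_FAST p → p=7. Stack: []
LOAD_FAST_LOAD_FAST a,c → push 21,11. Stack: [21, 11]
BINARY_OP % → 21 % 11 = 10. Stack: [10]
LOAD_FAST b → push 26. Stack: [10, 26]
LOAD_CONST → push 4. Stack: [10, 26, 4]
BINARY_OP // → 26 // 4 = 6. Stack: [10, 6]
BINARY_OP + → 10 + 6 = 16. Stack: [16]
STORE_FAST v → v=16. Stack: []
LOAD_FAST a → push 21. Stack: [21]
LOAD_CONST → push 5. Stack: [21, 5]
BINARY_OP + → 21 + 5 = 26. Stack: [26]
STORE_FAST r → r=26. Stack: []
LOAD_FAST r → push 26. Stack: [26]
RETURN_VALUE → return 26.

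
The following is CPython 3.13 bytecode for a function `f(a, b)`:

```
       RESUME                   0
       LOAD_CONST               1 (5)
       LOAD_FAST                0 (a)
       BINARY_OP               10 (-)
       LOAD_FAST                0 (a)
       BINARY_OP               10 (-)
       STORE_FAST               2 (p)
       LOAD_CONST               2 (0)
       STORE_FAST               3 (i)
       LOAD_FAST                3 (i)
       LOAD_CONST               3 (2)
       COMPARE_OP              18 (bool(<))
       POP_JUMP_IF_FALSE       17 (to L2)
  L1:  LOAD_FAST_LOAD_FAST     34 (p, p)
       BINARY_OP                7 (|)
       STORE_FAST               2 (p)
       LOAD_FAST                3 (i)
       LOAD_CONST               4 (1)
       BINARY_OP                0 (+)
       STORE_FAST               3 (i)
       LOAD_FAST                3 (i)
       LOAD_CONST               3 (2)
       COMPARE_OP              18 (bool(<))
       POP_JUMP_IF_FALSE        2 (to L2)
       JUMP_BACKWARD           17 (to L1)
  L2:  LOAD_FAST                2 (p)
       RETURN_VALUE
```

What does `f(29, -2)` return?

LOAD_CONST → push 5. Stack: [5]
LOAD_FAST a → push 29. Stack: [5, 29]
BINARY_OP - → 5 - 29 = -24. Stack: [-24]
LOAD_FAST a → push 29. Stack: [-24, 29]
BINARY_OP - → -24 - 29 = -53. Stack: [-53]
STORE_FAST p → p=-53. Stack: []
LOAD_CONST → push 0. Stack: [0]
STORE_FAST i → i=0. Stack: []
LOAD_FAST i → push 0. Stack: [0]
LOAD_CONST → push 2. Stack: [0, 2]
COMPARE_OP bool(<) → 0 vs 2 = True. Stack: [True]
POP_JUMP_IF_FALSE → pop True; no jump. Stack: []
LOAD_FAST_LOAD_FAST p,p → push -53,-53. Stack: [-53, -53]
BINARY_OP | → -53 | -53 = -53. Stack: [-53]
STORE_FAST p → p=-53. Stack: []
LOAD_FAST i → push 0. Stack: [0]
LOAD_CONST → push 1. Stack: [0, 1]
BINARY_OP + → 0 + 1 = 1. Stack: [1]
STORE_FAST i → i=1. Stack: []
LOAD_FAST i → push 1. Stack: [1]
LOAD_CONST → push 2. Stack: [1, 2]
COMPARE_OP bool(<) → 1 vs 2 = True. Stack: [True]
POP_JUMP_IF_FALSE → pop True; no jump. Stack: []
LOAD_FAST_LOAD_FAST p,p → push -53,-53. Stack: [-53, -53]
BINARY_OP | → -53 | -53 = -53. Stack: [-53]
STORE_FAST p → p=-53. Stack: []
LOAD_FAST i → push 1. Stack: [1]
LOAD_CONST → push 1. Stack: [1, 1]
BINARY_OP + → 1 + 1 = 2. Stack: [2]
STORE_FAST i → i=2. Stack: []
LOAD_FAST i → push 2. Stack: [2]
LOAD_CONST → push 2. Stack: [2, 2]
COMPARE_OP bool(<) → 2 vs 2 = False. Stack: [False]
POP_JUMP_IF_FALSE → pop False; jump. Stack: []
LOAD_FAST p → push -53. Stack: [-53]
RETURN_VALUE → return -53.

-53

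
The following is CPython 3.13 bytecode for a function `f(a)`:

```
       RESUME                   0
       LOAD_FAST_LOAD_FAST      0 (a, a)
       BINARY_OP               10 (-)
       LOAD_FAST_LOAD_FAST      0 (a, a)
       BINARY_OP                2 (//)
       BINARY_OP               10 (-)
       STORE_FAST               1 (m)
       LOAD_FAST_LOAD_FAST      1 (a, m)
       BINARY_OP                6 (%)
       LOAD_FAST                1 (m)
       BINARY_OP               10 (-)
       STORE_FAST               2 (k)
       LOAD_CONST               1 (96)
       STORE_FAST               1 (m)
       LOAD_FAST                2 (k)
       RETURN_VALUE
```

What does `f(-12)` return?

LOAD_FAST_LOAD_FAST a,a → push -12,-12. Stack: [-12, -12]
BINARY_OP - → -12 - -12 = 0. Stack: [0]
LOAD_FAST_LOAD_FAST a,a → push -12,-12. Stack: [0, -12, -12]
BINARY_OP // → -12 // -12 = 1. Stack: [0, 1]
BINARY_OP - → 0 - 1 = -1. Stack: [-1]
STORE_FAST m → m=-1. Stack: []
LOAD_FAST_LOAD_FAST a,m → push -12,-1. Stack: [-12, -1]
BINARY_OP % → -12 % -1 = 0. Stack: [0]
LOAD_FAST m → push -1. Stack: [0, -1]
BINARY_OP - → 0 - -1 = 1. Stack: [1]
STORE_FAST k → k=1. Stack: []
LOAD_CONST → push 96. Stack: [96]
STORE_FAST m → m=96. Stack: []
LOAD_FAST k → push 1. Stack: [1]
RETURN_VALUE → return 1.

1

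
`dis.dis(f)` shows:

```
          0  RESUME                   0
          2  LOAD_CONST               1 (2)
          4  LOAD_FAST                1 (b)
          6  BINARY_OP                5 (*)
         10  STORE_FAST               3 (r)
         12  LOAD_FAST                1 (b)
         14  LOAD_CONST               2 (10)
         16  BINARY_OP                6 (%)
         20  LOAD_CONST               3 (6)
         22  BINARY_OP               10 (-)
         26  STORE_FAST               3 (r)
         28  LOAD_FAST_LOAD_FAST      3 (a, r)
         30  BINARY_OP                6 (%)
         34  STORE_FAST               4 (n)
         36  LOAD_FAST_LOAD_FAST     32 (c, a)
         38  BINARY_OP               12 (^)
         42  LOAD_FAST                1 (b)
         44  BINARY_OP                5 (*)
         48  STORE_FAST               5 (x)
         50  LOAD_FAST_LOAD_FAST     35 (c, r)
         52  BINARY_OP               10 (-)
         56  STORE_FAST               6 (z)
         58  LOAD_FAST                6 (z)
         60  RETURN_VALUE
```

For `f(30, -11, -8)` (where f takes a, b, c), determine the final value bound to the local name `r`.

3

LOAD_CONST → push 2. Stack: [2]
LOAD_FAST b → push -11. Stack: [2, -11]
BINARY_OP * → 2 * -11 = -22. Stack: [-22]
STORE_FAST r → r=-22. Stack: []
LOAD_FAST b → push -11. Stack: [-11]
LOAD_CONST → push 10. Stack: [-11, 10]
BINARY_OP % → -11 % 10 = 9. Stack: [9]
LOAD_CONST → push 6. Stack: [9, 6]
BINARY_OP - → 9 - 6 = 3. Stack: [3]
STORE_FAST r → r=3. Stack: []
LOAD_FAST_LOAD_FAST a,r → push 30,3. Stack: [30, 3]
BINARY_OP % → 30 % 3 = 0. Stack: [0]
STORE_FAST n → n=0. Stack: []
LOAD_FAST_LOAD_FAST c,a → push -8,30. Stack: [-8, 30]
BINARY_OP ^ → -8 ^ 30 = -26. Stack: [-26]
LOAD_FAST b → push -11. Stack: [-26, -11]
BINARY_OP * → -26 * -11 = 286. Stack: [286]
STORE_FAST x → x=286. Stack: []
LOAD_FAST_LOAD_FAST c,r → push -8,3. Stack: [-8, 3]
BINARY_OP - → -8 - 3 = -11. Stack: [-11]
STORE_FAST z → z=-11. Stack: []
LOAD_FAST z → push -11. Stack: [-11]
RETURN_VALUE → return -11.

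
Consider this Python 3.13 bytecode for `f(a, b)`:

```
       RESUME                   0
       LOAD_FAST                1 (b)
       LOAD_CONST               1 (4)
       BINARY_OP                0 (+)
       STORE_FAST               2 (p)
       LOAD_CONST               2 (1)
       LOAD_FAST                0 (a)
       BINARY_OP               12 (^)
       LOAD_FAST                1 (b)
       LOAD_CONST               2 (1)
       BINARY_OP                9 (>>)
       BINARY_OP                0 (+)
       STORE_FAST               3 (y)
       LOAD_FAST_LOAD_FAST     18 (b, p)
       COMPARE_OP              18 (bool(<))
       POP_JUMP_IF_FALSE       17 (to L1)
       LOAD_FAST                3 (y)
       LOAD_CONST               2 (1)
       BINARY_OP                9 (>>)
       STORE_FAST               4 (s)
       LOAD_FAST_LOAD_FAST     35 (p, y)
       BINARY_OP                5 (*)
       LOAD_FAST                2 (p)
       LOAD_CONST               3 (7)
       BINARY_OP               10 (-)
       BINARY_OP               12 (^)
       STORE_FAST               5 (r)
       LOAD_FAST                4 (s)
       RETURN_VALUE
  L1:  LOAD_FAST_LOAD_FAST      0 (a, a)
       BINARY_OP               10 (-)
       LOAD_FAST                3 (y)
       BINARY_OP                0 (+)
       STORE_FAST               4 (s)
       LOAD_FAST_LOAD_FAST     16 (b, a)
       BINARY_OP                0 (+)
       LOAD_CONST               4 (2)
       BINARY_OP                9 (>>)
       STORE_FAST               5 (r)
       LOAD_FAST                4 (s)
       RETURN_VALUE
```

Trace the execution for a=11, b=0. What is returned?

5

LOAD_FAST b → push 0. Stack: [0]
LOAD_CONST → push 4. Stack: [0, 4]
BINARY_OP + → 0 + 4 = 4. Stack: [4]
STORE_FAST p → p=4. Stack: []
LOAD_CONST → push 1. Stack: [1]
LOAD_FAST a → push 11. Stack: [1, 11]
BINARY_OP ^ → 1 ^ 11 = 10. Stack: [10]
LOAD_FAST b → push 0. Stack: [10, 0]
LOAD_CONST → push 1. Stack: [10, 0, 1]
BINARY_OP >> → 0 >> 1 = 0. Stack: [10, 0]
BINARY_OP + → 10 + 0 = 10. Stack: [10]
STORE_FAST y → y=10. Stack: []
LOAD_FAST_LOAD_FAST b,p → push 0,4. Stack: [0, 4]
COMPARE_OP bool(<) → 0 vs 4 = True. Stack: [True]
POP_JUMP_IF_FALSE → pop True; no jump. Stack: []
LOAD_FAST y → push 10. Stack: [10]
LOAD_CONST → push 1. Stack: [10, 1]
BINARY_OP >> → 10 >> 1 = 5. Stack: [5]
STORE_FAST s → s=5. Stack: []
LOAD_FAST_LOAD_FAST p,y → push 4,10. Stack: [4, 10]
BINARY_OP * → 4 * 10 = 40. Stack: [40]
LOAD_FAST p → push 4. Stack: [40, 4]
LOAD_CONST → push 7. Stack: [40, 4, 7]
BINARY_OP - → 4 - 7 = -3. Stack: [40, -3]
BINARY_OP ^ → 40 ^ -3 = -43. Stack: [-43]
STORE_FAST r → r=-43. Stack: []
LOAD_FAST s → push 5. Stack: [5]
RETURN_VALUE → return 5.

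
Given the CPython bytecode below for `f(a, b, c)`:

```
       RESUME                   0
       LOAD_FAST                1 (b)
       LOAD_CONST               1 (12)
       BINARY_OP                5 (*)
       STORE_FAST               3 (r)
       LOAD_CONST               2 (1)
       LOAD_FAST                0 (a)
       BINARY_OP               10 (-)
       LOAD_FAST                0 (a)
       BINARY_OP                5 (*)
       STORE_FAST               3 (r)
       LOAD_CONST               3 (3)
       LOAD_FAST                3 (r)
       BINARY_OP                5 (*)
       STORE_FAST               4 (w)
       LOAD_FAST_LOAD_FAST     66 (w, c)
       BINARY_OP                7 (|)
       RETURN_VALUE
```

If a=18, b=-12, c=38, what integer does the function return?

-914

LOAD_FAST b → push -12. Stack: [-12]
LOAD_CONST → push 12. Stack: [-12, 12]
BINARY_OP * → -12 * 12 = -144. Stack: [-144]
STORE_FAST r → r=-144. Stack: []
LOAD_CONST → push 1. Stack: [1]
LOAD_FAST a → push 18. Stack: [1, 18]
BINARY_OP - → 1 - 18 = -17. Stack: [-17]
LOAD_FAST a → push 18. Stack: [-17, 18]
BINARY_OP * → -17 * 18 = -306. Stack: [-306]
STORE_FAST r → r=-306. Stack: []
LOAD_CONST → push 3. Stack: [3]
LOAD_FAST r → push -306. Stack: [3, -306]
BINARY_OP * → 3 * -306 = -918. Stack: [-918]
STORE_FAST w → w=-918. Stack: []
LOAD_FAST_LOAD_FAST w,c → push -918,38. Stack: [-918, 38]
BINARY_OP | → -918 | 38 = -914. Stack: [-914]
RETURN_VALUE → return -914.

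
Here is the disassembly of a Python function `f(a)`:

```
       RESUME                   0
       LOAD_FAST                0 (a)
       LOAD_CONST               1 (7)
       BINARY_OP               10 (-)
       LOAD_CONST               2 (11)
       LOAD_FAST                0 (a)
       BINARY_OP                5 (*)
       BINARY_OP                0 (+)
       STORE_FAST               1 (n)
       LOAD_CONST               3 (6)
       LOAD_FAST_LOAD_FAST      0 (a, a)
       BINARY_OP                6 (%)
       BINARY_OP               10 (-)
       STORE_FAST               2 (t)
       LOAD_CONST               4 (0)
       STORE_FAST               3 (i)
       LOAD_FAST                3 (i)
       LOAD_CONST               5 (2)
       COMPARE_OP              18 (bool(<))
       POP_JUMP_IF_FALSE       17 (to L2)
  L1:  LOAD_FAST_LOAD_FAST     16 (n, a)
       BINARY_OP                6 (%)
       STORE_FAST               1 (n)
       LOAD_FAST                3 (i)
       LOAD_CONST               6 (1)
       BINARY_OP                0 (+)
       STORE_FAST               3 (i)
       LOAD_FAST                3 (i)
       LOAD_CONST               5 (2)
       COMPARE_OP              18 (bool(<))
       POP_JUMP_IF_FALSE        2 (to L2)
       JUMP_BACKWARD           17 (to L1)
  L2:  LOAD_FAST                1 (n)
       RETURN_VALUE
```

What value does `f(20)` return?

LOAD_FAST a → push 20. Stack: [20]
LOAD_CONST → push 7. Stack: [20, 7]
BINARY_OP - → 20 - 7 = 13. Stack: [13]
LOAD_CONST → push 11. Stack: [13, 11]
LOAD_FAST a → push 20. Stack: [13, 11, 20]
BINARY_OP * → 11 * 20 = 220. Stack: [13, 220]
BINARY_OP + → 13 + 220 = 233. Stack: [233]
STORE_FAST n → n=233. Stack: []
LOAD_CONST → push 6. Stack: [6]
LOAD_FAST_LOAD_FAST a,a → push 20,20. Stack: [6, 20, 20]
BINARY_OP % → 20 % 20 = 0. Stack: [6, 0]
BINARY_OP - → 6 - 0 = 6. Stack: [6]
STORE_FAST t → t=6. Stack: []
LOAD_CONST → push 0. Stack: [0]
STORE_FAST i → i=0. Stack: []
LOAD_FAST i → push 0. Stack: [0]
LOAD_CONST → push 2. Stack: [0, 2]
COMPARE_OP bool(<) → 0 vs 2 = True. Stack: [True]
POP_JUMP_IF_FALSE → pop True; no jump. Stack: []
LOAD_FAST_LOAD_FAST n,a → push 233,20. Stack: [233, 20]
BINARY_OP % → 233 % 20 = 13. Stack: [13]
STORE_FAST n → n=13. Stack: []
LOAD_FAST i → push 0. Stack: [0]
LOAD_CONST → push 1. Stack: [0, 1]
BINARY_OP + → 0 + 1 = 1. Stack: [1]
STORE_FAST i → i=1. Stack: []
LOAD_FAST i → push 1. Stack: [1]
LOAD_CONST → push 2. Stack: [1, 2]
COMPARE_OP bool(<) → 1 vs 2 = True. Stack: [True]
POP_JUMP_IF_FALSE → pop True; no jump. Stack: []
LOAD_FAST_LOAD_FAST n,a → push 13,20. Stack: [13, 20]
BINARY_OP % → 13 % 20 = 13. Stack: [13]
STORE_FAST n → n=13. Stack: []
LOAD_FAST i → push 1. Stack: [1]
LOAD_CONST → push 1. Stack: [1, 1]
BINARY_OP + → 1 + 1 = 2. Stack: [2]
STORE_FAST i → i=2. Stack: []
LOAD_FAST i → push 2. Stack: [2]
LOAD_CONST → push 2. Stack: [2, 2]
COMPARE_OP bool(<) → 2 vs 2 = False. Stack: [False]
POP_JUMP_IF_FALSE → pop False; jump. Stack: []
LOAD_FAST n → push 13. Stack: [13]
RETURN_VALUE → return 13.

13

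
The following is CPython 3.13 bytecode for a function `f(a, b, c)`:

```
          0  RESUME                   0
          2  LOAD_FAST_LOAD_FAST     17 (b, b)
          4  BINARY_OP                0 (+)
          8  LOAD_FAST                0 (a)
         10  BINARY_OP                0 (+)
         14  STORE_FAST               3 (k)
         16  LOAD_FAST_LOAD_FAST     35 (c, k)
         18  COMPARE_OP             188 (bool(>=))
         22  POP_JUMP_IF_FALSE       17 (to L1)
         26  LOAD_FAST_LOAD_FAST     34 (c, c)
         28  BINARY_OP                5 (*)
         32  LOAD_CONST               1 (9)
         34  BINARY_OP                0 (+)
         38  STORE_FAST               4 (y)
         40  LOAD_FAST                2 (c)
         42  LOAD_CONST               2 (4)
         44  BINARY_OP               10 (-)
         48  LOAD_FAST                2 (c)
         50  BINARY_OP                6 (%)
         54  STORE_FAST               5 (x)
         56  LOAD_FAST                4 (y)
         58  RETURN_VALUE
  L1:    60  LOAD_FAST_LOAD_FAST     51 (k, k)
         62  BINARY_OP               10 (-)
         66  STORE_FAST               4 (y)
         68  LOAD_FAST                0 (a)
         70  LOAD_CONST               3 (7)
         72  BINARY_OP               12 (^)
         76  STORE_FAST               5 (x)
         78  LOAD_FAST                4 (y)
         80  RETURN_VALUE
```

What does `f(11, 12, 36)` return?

1305

LOAD_FAST_LOAD_FAST b,b → push 12,12. Stack: [12, 12]
BINARY_OP + → 12 + 12 = 24. Stack: [24]
LOAD_FAST a → push 11. Stack: [24, 11]
BINARY_OP + → 24 + 11 = 35. Stack: [35]
STORE_FAST k → k=35. Stack: []
LOAD_FAST_LOAD_FAST c,k → push 36,35. Stack: [36, 35]
COMPARE_OP bool(>=) → 36 vs 35 = True. Stack: [True]
POP_JUMP_IF_FALSE → pop True; no jump. Stack: []
LOAD_FAST_LOAD_FAST c,c → push 36,36. Stack: [36, 36]
BINARY_OP * → 36 * 36 = 1296. Stack: [1296]
LOAD_CONST → push 9. Stack: [1296, 9]
BINARY_OP + → 1296 + 9 = 1305. Stack: [1305]
STORE_FAST y → y=1305. Stack: []
LOAD_FAST c → push 36. Stack: [36]
LOAD_CONST → push 4. Stack: [36, 4]
BINARY_OP - → 36 - 4 = 32. Stack: [32]
LOAD_FAST c → push 36. Stack: [32, 36]
BINARY_OP % → 32 % 36 = 32. Stack: [32]
STORE_FAST x → x=32. Stack: []
LOAD_FAST y → push 1305. Stack: [1305]
RETURN_VALUE → return 1305.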